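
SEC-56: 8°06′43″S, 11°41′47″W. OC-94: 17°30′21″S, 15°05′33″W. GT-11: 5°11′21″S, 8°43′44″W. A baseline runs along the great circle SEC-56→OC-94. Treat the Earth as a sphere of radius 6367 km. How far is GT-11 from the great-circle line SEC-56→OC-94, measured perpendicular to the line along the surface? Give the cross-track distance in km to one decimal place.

SEC-56: φ = -8.11194°, λ = -11.69639°
OC-94: φ = -17.50583°, λ = -15.09250°
GT-11: φ = -5.18917°, λ = -8.72889°
δ₁₃ = central angle SEC-56→GT-11 = 0.072444 rad  (haversine)
θ₁₃ = bearing SEC-56→GT-11 = 45.423°,  θ₁₂ = bearing SEC-56→OC-94 = 199.066°
dₓₜ = R·arcsin(sin δ₁₃ · sin(θ₁₃ − θ₁₂)) = 6367·arcsin(0.07238·sin(-153.643°)) = -204.631 km
|dₓₜ| = 204.631 km

204.6 km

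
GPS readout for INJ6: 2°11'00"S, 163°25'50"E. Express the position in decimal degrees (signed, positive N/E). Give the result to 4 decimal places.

-2.1833°, +163.4306°

lat: 2.1833° S → -2.1833°
lon: 163.4306° E → +163.4306°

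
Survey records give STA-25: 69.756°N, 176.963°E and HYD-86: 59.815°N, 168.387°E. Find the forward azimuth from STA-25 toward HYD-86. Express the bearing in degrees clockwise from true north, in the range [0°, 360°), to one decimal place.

204.1°

Δλ = -8.5760°
y = sin Δλ · cos φ₂ = -0.074977
x = cos φ₁ sin φ₂ − sin φ₁ cos φ₂ cos Δλ = -0.167359
θ = atan2(y, x) = -155.8676° → 204.1324° (mod 360°)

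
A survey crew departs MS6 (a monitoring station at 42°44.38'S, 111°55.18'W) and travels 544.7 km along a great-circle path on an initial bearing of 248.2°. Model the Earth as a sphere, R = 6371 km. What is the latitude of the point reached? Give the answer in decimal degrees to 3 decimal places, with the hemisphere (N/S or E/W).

MS6: φ = -42.73967°, λ = -111.91967°
δ = d/R = 544.7/6371 = 0.085497 rad
φ₂ = arcsin(sin φ₁ cos δ + cos φ₁ sin δ cos θ)
   = arcsin(-0.67867·0.99635 + 0.73444·0.08539·-0.37137) = -44.38531°
λ₂ = λ₁ + atan2(sin θ sin δ cos φ₁, cos δ − sin φ₁ sin φ₂) = -118.28936°

44.385°S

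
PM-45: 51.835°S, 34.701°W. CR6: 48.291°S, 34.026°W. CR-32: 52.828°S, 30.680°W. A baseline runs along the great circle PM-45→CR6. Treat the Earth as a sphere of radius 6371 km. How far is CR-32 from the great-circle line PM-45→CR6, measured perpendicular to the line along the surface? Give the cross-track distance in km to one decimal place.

282.7 km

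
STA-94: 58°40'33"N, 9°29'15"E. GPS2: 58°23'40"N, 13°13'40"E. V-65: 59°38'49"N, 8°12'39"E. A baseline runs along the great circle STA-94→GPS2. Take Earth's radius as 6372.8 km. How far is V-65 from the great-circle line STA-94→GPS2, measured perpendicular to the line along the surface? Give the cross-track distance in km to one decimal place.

99.7 km

STA-94: φ = +58.67583°, λ = +9.48750°
GPS2: φ = +58.39444°, λ = +13.22778°
V-65: φ = +59.64694°, λ = +8.21083°
δ₁₃ = central angle STA-94→V-65 = 0.020438 rad  (haversine)
θ₁₃ = bearing STA-94→V-65 = 326.570°,  θ₁₂ = bearing STA-94→GPS2 = 96.603°
dₓₜ = R·arcsin(sin δ₁₃ · sin(θ₁₃ − θ₁₂)) = 6372.8·arcsin(0.02044·sin(229.967°)) = -99.723 km
|dₓₜ| = 99.723 km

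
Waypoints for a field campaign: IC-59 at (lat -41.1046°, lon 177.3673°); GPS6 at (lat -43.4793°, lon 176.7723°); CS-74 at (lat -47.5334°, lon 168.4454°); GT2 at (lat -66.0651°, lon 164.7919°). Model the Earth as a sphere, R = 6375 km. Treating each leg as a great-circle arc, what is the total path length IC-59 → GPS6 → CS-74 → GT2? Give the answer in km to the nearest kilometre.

3132 km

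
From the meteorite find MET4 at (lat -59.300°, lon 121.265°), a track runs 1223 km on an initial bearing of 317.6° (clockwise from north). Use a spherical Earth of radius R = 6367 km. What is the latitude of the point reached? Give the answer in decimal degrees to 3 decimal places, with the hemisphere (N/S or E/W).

50.540°S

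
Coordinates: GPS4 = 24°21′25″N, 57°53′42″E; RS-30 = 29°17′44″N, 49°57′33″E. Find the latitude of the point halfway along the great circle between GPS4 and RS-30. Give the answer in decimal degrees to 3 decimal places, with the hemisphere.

26.882°N

GPS4: φ = +24.35694°, λ = +57.89500°
RS-30: φ = +29.29556°, λ = +49.95917°
Bx = cos φ₂ cos Δλ = 0.863755,  By = cos φ₂ sin Δλ = -0.120407
φₘ = atan2(sin φ₁ + sin φ₂, √((cos φ₁ + Bx)² + By²)) = 26.88164°
λₘ = λ₁ + atan2(By, cos φ₁ + Bx) = 54.01376°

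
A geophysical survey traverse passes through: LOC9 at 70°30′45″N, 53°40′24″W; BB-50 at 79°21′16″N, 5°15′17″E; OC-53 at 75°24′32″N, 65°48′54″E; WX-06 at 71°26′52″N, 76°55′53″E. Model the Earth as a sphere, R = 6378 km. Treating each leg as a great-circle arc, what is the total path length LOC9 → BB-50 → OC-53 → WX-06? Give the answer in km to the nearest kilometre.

3870 km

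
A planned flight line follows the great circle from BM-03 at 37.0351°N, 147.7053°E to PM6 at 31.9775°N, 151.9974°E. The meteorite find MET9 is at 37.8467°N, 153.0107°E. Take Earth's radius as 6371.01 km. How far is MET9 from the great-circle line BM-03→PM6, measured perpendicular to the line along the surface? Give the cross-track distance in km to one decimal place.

436.7 km

δ₁₃ = central angle BM-03→MET9 = 0.074861 rad  (haversine)
θ₁₃ = bearing BM-03→MET9 = 77.489°,  θ₁₂ = bearing BM-03→PM6 = 143.795°
dₓₜ = R·arcsin(sin δ₁₃ · sin(θ₁₃ − θ₁₂)) = 6371.01·arcsin(0.07479·sin(-66.306°)) = -436.671 km
|dₓₜ| = 436.671 km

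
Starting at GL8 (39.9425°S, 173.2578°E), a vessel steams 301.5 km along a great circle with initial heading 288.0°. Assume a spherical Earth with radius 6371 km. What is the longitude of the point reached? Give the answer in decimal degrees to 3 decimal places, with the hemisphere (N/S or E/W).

169.936°E

δ = d/R = 301.5/6371 = 0.047324 rad
φ₂ = arcsin(sin φ₁ cos δ + cos φ₁ sin δ cos θ)
   = arcsin(-0.64202·0.99888 + 0.76669·0.04731·0.30902) = -39.05691°
λ₂ = λ₁ + atan2(sin θ sin δ cos φ₁, cos δ − sin φ₁ sin φ₂) = 169.93628°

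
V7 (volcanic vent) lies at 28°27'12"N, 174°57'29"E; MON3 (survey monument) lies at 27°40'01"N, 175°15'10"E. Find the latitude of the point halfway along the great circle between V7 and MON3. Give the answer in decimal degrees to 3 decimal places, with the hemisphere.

28.060°N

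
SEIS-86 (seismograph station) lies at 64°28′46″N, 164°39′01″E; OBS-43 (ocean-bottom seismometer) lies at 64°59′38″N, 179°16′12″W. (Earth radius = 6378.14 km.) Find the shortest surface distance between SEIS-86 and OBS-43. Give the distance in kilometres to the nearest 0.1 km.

764.0 km

SEIS-86: φ = +64.47944°, λ = +164.65028°
OBS-43: φ = +64.99389°, λ = -179.27000°
Δφ = 0.5144°,  Δλ = 16.0797°
a = sin²(Δφ/2) + cos φ₁ cos φ₂ sin²(Δλ/2) = 0.003583
c = 2·arcsin(√a) = 0.119783 rad = 6.8630°
d = R·c = 6378.14 × 0.119783 = 764.0 km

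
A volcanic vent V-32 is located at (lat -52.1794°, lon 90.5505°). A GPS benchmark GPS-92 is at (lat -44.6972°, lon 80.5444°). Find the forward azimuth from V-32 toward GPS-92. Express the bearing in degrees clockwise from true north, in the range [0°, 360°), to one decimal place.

314.6°

Δλ = -10.0061°
y = sin Δλ · cos φ₂ = -0.123510
x = cos φ₁ sin φ₂ − sin φ₁ cos φ₂ cos Δλ = 0.121677
θ = atan2(y, x) = -45.4282° → 314.5718° (mod 360°)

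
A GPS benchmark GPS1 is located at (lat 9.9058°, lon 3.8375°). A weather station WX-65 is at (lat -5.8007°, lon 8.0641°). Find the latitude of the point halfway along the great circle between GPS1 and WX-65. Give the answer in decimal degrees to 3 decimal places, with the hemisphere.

Bx = cos φ₂ cos Δλ = 0.992174,  By = cos φ₂ sin Δλ = 0.073324
φₘ = atan2(sin φ₁ + sin φ₂, √((cos φ₁ + Bx)² + By²)) = 2.05395°
λₘ = λ₁ + atan2(By, cos φ₁ + Bx) = 5.96125°

2.054°N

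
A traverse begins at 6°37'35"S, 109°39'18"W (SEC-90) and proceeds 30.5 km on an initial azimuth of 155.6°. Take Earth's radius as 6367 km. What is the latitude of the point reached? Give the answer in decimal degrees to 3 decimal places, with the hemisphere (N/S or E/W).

6.876°S

SEC-90: φ = -6.62639°, λ = -109.65500°
δ = d/R = 30.5/6367 = 0.004790 rad
φ₂ = arcsin(sin φ₁ cos δ + cos φ₁ sin δ cos θ)
   = arcsin(-0.11539·0.99999 + 0.99332·0.00479·-0.91068) = -6.87633°
λ₂ = λ₁ + atan2(sin θ sin δ cos φ₁, cos δ − sin φ₁ sin φ₂) = -109.54080°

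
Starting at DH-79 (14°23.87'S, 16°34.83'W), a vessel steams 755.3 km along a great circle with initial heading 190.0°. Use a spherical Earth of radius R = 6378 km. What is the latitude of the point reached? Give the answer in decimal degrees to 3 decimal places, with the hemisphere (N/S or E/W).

21.076°S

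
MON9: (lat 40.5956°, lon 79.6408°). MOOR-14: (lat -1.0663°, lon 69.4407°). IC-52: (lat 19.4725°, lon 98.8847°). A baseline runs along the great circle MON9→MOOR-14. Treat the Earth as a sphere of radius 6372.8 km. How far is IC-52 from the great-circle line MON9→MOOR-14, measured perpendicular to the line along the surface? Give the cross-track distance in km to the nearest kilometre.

2519 km

δ₁₃ = central angle MON9→IC-52 = 0.467257 rad  (haversine)
θ₁₃ = bearing MON9→IC-52 = 136.381°,  θ₁₂ = bearing MON9→MOOR-14 = 195.138°
dₓₜ = R·arcsin(sin δ₁₃ · sin(θ₁₃ − θ₁₂)) = 6372.8·arcsin(0.45044·sin(-58.757°)) = -2519.373 km
|dₓₜ| = 2519.373 km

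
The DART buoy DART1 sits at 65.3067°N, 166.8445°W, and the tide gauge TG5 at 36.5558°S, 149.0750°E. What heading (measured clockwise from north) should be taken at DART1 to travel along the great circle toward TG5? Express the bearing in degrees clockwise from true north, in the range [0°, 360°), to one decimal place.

215.9°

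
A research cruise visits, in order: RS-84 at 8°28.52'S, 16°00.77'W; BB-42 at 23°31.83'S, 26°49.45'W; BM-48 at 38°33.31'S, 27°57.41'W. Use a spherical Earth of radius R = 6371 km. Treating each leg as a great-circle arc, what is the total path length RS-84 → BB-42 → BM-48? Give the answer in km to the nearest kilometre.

3706 km

RS-84: φ = -8.47533°, λ = -16.01283°
BB-42: φ = -23.53050°, λ = -26.82417°
BM-48: φ = -38.55517°, λ = -27.95683°
RS-84→BB-42: c = 0.318903 rad, d = 2031.73 km
BB-42→BM-48: c = 0.262770 rad, d = 1674.11 km
Total = 2031.73 + 1674.11 = 3705.84 km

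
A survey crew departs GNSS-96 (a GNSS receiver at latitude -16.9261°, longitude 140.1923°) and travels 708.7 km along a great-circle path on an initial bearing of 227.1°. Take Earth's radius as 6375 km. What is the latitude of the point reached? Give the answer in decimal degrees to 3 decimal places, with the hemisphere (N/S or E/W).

21.198°S

δ = d/R = 708.7/6375 = 0.111169 rad
φ₂ = arcsin(sin φ₁ cos δ + cos φ₁ sin δ cos θ)
   = arcsin(-0.29114·0.99383 + 0.95668·0.11094·-0.68072) = -21.19778°
λ₂ = λ₁ + atan2(sin θ sin δ cos φ₁, cos δ − sin φ₁ sin φ₂) = 135.19171°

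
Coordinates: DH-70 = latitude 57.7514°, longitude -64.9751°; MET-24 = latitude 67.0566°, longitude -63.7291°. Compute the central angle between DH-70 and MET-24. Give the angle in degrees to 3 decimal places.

9.323°

Δφ = 9.3052°,  Δλ = 1.2460°
a = sin²(Δφ/2) + cos φ₁ cos φ₂ sin²(Δλ/2) = 0.006604
c = 2·arcsin(√a) = 0.162710 rad = 9.3226°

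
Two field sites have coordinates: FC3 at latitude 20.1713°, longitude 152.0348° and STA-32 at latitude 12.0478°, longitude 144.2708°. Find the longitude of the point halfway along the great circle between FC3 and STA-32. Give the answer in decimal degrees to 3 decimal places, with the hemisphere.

Bx = cos φ₂ cos Δλ = 0.969009,  By = cos φ₂ sin Δλ = -0.132117
φₘ = atan2(sin φ₁ + sin φ₂, √((cos φ₁ + Bx)² + By²)) = 16.14465°
λₘ = λ₁ + atan2(By, cos φ₁ + Bx) = 148.07306°

148.073°E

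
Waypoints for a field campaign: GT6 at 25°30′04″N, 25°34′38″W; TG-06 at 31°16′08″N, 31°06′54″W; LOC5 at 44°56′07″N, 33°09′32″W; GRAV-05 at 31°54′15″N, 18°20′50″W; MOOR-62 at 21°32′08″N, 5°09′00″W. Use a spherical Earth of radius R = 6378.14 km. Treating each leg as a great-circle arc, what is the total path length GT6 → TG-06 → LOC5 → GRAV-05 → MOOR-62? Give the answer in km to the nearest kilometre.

6053 km

GT6: φ = +25.50111°, λ = -25.57722°
TG-06: φ = +31.26889°, λ = -31.11500°
LOC5: φ = +44.93528°, λ = -33.15889°
GRAV-05: φ = +31.90417°, λ = -18.34722°
MOOR-62: φ = +21.53556°, λ = -5.15000°
GT6→TG-06: c = 0.131725 rad, d = 840.16 km
TG-06→LOC5: c = 0.240147 rad, d = 1531.69 km
LOC5→GRAV-05: c = 0.303559 rad, d = 1936.14 km
GRAV-05→MOOR-62: c = 0.273561 rad, d = 1744.81 km
Total = 840.16 + 1531.69 + 1936.14 + 1744.81 = 6052.81 km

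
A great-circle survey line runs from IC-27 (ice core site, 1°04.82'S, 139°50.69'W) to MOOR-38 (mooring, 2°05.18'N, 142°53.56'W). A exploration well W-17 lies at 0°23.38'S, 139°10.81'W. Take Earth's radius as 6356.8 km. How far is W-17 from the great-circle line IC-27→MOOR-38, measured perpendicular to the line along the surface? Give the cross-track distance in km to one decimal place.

106.3 km

IC-27: φ = -1.08033°, λ = -139.84483°
MOOR-38: φ = +2.08633°, λ = -142.89267°
W-17: φ = -0.38967°, λ = -139.18017°
δ₁₃ = central angle IC-27→W-17 = 0.016729 rad  (haversine)
θ₁₃ = bearing IC-27→W-17 = 43.903°,  θ₁₂ = bearing IC-27→MOOR-38 = 316.100°
dₓₜ = R·arcsin(sin δ₁₃ · sin(θ₁₃ − θ₁₂)) = 6356.8·arcsin(0.01673·sin(-272.196°)) = 106.265 km
|dₓₜ| = 106.265 km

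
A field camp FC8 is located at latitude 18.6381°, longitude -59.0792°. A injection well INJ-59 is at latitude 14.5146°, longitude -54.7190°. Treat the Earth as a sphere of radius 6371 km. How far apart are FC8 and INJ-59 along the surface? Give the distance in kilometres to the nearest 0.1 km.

Δφ = -4.1235°,  Δλ = 4.3602°
a = sin²(Δφ/2) + cos φ₁ cos φ₂ sin²(Δλ/2) = 0.002622
c = 2·arcsin(√a) = 0.102451 rad = 5.8700°
d = R·c = 6371 × 0.102451 = 652.7 km

652.7 km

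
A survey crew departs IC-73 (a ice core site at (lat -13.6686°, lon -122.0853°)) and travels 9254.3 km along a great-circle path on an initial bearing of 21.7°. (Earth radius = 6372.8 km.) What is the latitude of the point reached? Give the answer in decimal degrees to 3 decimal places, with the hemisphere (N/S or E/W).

60.285°N

δ = d/R = 9254.3/6372.8 = 1.452156 rad
φ₂ = arcsin(sin φ₁ cos δ + cos φ₁ sin δ cos θ)
   = arcsin(-0.23631·0.11836 + 0.97168·0.99297·0.92913) = 60.28507°
λ₂ = λ₁ + atan2(sin θ sin δ cos φ₁, cos δ − sin φ₁ sin φ₂) = -74.29530°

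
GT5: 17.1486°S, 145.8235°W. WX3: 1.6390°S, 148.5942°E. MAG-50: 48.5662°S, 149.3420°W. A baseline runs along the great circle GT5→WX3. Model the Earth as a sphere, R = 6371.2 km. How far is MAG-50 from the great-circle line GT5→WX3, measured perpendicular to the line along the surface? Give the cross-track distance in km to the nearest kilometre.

3507 km

δ₁₃ = central angle GT5→MAG-50 = 0.550623 rad  (haversine)
θ₁₃ = bearing GT5→MAG-50 = 184.452°,  θ₁₂ = bearing GT5→WX3 = 275.928°
dₓₜ = R·arcsin(sin δ₁₃ · sin(θ₁₃ − θ₁₂)) = 6371.2·arcsin(0.52322·sin(-91.476°)) = -3506.830 km
|dₓₜ| = 3506.830 km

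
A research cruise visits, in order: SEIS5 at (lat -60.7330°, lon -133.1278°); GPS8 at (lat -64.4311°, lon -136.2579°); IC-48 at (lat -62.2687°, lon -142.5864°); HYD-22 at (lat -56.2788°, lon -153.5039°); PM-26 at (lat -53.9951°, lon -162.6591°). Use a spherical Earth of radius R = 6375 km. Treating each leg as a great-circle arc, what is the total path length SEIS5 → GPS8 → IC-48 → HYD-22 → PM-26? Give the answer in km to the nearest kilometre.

SEIS5→GPS8: c = 0.069253 rad, d = 441.49 km
GPS8→IC-48: c = 0.062234 rad, d = 396.74 km
IC-48→HYD-22: c = 0.142494 rad, d = 908.40 km
HYD-22→PM-26: c = 0.099556 rad, d = 634.67 km
Total = 441.49 + 396.74 + 908.40 + 634.67 = 2381.30 km

2381 km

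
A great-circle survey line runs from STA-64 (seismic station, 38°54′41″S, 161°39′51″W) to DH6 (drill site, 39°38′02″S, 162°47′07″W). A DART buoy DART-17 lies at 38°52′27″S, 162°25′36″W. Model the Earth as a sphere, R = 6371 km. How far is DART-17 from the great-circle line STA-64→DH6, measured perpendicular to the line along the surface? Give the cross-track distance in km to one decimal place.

45.5 km

STA-64: φ = -38.91139°, λ = -161.66417°
DH6: φ = -39.63389°, λ = -162.78528°
DART-17: φ = -38.87417°, λ = -162.42667°
δ₁₃ = central angle STA-64→DART-17 = 0.010378 rad  (haversine)
θ₁₃ = bearing STA-64→DART-17 = 273.349°,  θ₁₂ = bearing STA-64→DH6 = 229.870°
dₓₜ = R·arcsin(sin δ₁₃ · sin(θ₁₃ − θ₁₂)) = 6371·arcsin(0.01038·sin(43.480°)) = 45.497 km
|dₓₜ| = 45.497 km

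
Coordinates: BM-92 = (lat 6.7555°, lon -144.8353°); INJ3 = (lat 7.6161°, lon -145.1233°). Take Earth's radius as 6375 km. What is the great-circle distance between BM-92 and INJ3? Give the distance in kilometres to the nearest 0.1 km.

Δφ = 0.8606°,  Δλ = -0.2880°
a = sin²(Δφ/2) + cos φ₁ cos φ₂ sin²(Δλ/2) = 0.000063
c = 2·arcsin(√a) = 0.015827 rad = 0.9068°
d = R·c = 6375 × 0.015827 = 100.9 km

100.9 km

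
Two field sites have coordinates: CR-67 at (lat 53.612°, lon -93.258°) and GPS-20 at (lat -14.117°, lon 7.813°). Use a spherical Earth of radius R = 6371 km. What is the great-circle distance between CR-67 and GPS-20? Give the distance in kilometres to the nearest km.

Δφ = -67.7290°,  Δλ = 101.0710°
a = sin²(Δφ/2) + cos φ₁ cos φ₂ sin²(Δλ/2) = 0.653412
c = 2·arcsin(√a) = 1.882651 rad = 107.8680°
d = R·c = 6371 × 1.882651 = 11994.4 km

11994 km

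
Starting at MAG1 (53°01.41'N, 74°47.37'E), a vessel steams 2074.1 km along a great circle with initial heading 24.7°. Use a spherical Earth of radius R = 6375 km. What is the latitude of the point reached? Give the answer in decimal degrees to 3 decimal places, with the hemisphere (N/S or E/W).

MAG1: φ = +53.02350°, λ = +74.78950°
δ = d/R = 2074.1/6375 = 0.325349 rad
φ₂ = arcsin(sin φ₁ cos δ + cos φ₁ sin δ cos θ)
   = arcsin(0.79888·0.94754 + 0.60149·0.31964·0.90851) = 68.69213°
λ₂ = λ₁ + atan2(sin θ sin δ cos φ₁, cos δ − sin φ₁ sin φ₂) = 96.35525°

68.692°N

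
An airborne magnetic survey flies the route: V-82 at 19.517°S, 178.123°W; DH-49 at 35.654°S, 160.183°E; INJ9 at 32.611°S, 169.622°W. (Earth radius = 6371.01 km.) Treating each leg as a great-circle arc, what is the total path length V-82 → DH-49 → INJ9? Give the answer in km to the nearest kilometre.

5568 km

V-82→DH-49: c = 0.436221 rad, d = 2779.17 km
DH-49→INJ9: c = 0.437715 rad, d = 2788.69 km
Total = 2779.17 + 2788.69 = 5567.86 km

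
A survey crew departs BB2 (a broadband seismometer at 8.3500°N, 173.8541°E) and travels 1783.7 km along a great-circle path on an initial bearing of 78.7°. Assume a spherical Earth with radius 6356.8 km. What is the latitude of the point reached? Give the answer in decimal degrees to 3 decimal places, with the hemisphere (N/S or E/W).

δ = d/R = 1783.7/6356.8 = 0.280597 rad
φ₂ = arcsin(sin φ₁ cos δ + cos φ₁ sin δ cos θ)
   = arcsin(0.14522·0.96089 + 0.98940·0.27693·0.19595) = 11.14124°
λ₂ = λ₁ + atan2(sin θ sin δ cos φ₁, cos δ − sin φ₁ sin φ₂) = -170.07794°

11.141°N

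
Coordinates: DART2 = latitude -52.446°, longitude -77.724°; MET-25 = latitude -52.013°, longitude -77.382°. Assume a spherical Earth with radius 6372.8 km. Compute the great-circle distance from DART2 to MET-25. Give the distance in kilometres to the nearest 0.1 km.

53.5 km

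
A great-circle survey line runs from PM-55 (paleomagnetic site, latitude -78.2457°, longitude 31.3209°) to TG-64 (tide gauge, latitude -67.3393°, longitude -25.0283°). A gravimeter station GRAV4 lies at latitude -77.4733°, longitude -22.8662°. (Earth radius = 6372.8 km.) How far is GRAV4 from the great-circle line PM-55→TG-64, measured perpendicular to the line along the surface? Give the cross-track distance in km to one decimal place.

548.5 km

δ₁₃ = central angle PM-55→GRAV4 = 0.192240 rad  (haversine)
θ₁₃ = bearing PM-55→GRAV4 = 247.013°,  θ₁₂ = bearing PM-55→TG-64 = 273.751°
dₓₜ = R·arcsin(sin δ₁₃ · sin(θ₁₃ − θ₁₂)) = 6372.8·arcsin(0.19106·sin(-26.738°)) = -548.482 km
|dₓₜ| = 548.482 km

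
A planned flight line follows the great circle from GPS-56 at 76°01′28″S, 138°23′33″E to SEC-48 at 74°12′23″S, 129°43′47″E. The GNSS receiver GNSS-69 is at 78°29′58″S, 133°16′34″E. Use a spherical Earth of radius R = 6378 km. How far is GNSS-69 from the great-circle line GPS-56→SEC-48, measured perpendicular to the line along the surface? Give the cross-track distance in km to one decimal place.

294.8 km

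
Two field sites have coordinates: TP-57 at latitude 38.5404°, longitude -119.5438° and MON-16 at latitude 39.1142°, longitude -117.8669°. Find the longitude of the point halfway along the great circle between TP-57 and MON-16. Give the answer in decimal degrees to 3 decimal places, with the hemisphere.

Bx = cos φ₂ cos Δλ = 0.775558,  By = cos φ₂ sin Δλ = 0.022705
φₘ = atan2(sin φ₁ + sin φ₂, √((cos φ₁ + Bx)² + By²)) = 38.83030°
λₘ = λ₁ + atan2(By, cos φ₁ + Bx) = -118.70873°

118.709°W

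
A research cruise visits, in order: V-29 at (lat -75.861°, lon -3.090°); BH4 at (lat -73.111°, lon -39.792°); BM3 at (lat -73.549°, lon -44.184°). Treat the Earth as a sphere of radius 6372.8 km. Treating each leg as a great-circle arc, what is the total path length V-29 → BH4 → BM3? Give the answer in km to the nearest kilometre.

V-29→BH4: c = 0.174695 rad, d = 1113.30 km
BH4→BM3: c = 0.023274 rad, d = 148.32 km
Total = 1113.30 + 148.32 = 1261.61 km

1262 km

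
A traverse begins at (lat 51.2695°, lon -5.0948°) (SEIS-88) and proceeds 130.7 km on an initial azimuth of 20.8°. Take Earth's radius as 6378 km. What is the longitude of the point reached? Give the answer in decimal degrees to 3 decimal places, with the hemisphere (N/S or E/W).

δ = d/R = 130.7/6378 = 0.020492 rad
φ₂ = arcsin(sin φ₁ cos δ + cos φ₁ sin δ cos θ)
   = arcsin(0.78010·0.99979 + 0.62566·0.02049·0.93483) = 52.36515°
λ₂ = λ₁ + atan2(sin θ sin δ cos φ₁, cos δ − sin φ₁ sin φ₂) = -4.41203°

4.412°W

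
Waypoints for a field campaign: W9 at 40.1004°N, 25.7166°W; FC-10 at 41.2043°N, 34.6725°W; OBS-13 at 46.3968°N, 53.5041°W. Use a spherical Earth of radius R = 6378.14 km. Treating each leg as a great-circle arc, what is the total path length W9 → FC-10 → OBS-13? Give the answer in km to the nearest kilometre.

W9→FC-10: c = 0.120087 rad, d = 765.93 km
FC-10→OBS-13: c = 0.253177 rad, d = 1614.80 km
Total = 765.93 + 1614.80 = 2380.73 km

2381 km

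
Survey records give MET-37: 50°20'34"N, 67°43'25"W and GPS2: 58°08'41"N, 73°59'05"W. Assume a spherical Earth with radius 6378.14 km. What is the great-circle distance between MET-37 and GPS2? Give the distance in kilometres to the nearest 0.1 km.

958.3 km

MET-37: φ = +50.34278°, λ = -67.72361°
GPS2: φ = +58.14472°, λ = -73.98472°
Δφ = 7.8019°,  Δλ = -6.2611°
a = sin²(Δφ/2) + cos φ₁ cos φ₂ sin²(Δλ/2) = 0.005633
c = 2·arcsin(√a) = 0.150247 rad = 8.6085°
d = R·c = 6378.14 × 0.150247 = 958.3 km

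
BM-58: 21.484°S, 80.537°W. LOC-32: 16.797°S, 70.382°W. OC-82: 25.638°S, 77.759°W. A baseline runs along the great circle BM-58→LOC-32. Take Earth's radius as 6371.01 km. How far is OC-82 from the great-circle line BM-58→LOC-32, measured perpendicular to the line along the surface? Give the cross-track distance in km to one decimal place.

δ₁₃ = central angle BM-58→OC-82 = 0.085030 rad  (haversine)
θ₁₃ = bearing BM-58→OC-82 = 149.037°,  θ₁₂ = bearing BM-58→LOC-32 = 65.698°
dₓₜ = R·arcsin(sin δ₁₃ · sin(θ₁₃ − θ₁₂)) = 6371.01·arcsin(0.08493·sin(83.339°)) = 538.064 km
|dₓₜ| = 538.064 km

538.1 km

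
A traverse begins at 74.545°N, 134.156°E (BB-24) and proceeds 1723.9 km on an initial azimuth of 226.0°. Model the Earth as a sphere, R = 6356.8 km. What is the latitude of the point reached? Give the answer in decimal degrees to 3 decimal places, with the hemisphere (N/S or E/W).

δ = d/R = 1723.9/6356.8 = 0.271190 rad
φ₂ = arcsin(sin φ₁ cos δ + cos φ₁ sin δ cos θ)
   = arcsin(0.96384·0.96345 + 0.26648·0.26788·-0.69466) = 61.52516°
λ₂ = λ₁ + atan2(sin θ sin δ cos φ₁, cos δ − sin φ₁ sin φ₂) = 110.31713°

61.525°N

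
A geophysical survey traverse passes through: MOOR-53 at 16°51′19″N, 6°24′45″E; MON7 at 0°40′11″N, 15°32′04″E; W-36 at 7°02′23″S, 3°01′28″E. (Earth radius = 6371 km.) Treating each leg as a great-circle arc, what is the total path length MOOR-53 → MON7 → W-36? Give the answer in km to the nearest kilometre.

MOOR-53: φ = +16.85528°, λ = +6.41250°
MON7: φ = +0.66972°, λ = +15.53444°
W-36: φ = -7.03972°, λ = +3.02444°
MOOR-53→MON7: c = 0.323082 rad, d = 2058.36 km
MON7→W-36: c = 0.256042 rad, d = 1631.24 km
Total = 2058.36 + 1631.24 = 3689.60 km

3690 km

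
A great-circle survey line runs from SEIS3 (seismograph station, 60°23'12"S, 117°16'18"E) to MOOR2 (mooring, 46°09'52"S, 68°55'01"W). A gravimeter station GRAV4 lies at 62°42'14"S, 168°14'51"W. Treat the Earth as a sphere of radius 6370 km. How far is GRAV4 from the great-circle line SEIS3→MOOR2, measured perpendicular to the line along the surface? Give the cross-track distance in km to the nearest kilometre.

2723 km

SEIS3: φ = -60.38667°, λ = +117.27167°
MOOR2: φ = -46.16444°, λ = -68.91694°
GRAV4: φ = -62.70389°, λ = -168.24750°
δ₁₃ = central angle SEIS3→GRAV4 = 0.585918 rad  (haversine)
θ₁₃ = bearing SEIS3→GRAV4 = 126.957°,  θ₁₂ = bearing SEIS3→MOOR2 = 175.530°
dₓₜ = R·arcsin(sin δ₁₃ · sin(θ₁₃ − θ₁₂)) = 6370·arcsin(0.55296·sin(-48.573°)) = -2723.301 km
|dₓₜ| = 2723.301 km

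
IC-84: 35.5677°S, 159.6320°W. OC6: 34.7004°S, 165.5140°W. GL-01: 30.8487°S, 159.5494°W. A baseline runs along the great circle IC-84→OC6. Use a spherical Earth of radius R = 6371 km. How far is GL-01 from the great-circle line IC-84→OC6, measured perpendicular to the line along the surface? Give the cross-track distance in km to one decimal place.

δ₁₃ = central angle IC-84→GL-01 = 0.082371 rad  (haversine)
θ₁₃ = bearing IC-84→GL-01 = 0.862°,  θ₁₂ = bearing IC-84→OC6 = 278.518°
dₓₜ = R·arcsin(sin δ₁₃ · sin(θ₁₃ − θ₁₂)) = 6371·arcsin(0.08228·sin(-277.656°)) = 520.096 km
|dₓₜ| = 520.096 km

520.1 km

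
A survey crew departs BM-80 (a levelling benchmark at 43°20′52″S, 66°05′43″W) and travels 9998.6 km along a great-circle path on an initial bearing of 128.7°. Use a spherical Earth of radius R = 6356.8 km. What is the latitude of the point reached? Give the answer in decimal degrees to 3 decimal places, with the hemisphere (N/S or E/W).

26.951°S

BM-80: φ = -43.34778°, λ = -66.09528°
δ = d/R = 9998.6/6356.8 = 1.572898 rad
φ₂ = arcsin(sin φ₁ cos δ + cos φ₁ sin δ cos θ)
   = arcsin(-0.68642·-0.00210 + 0.72720·1.00000·-0.62524) = -26.95130°
λ₂ = λ₁ + atan2(sin θ sin δ cos φ₁, cos δ − sin φ₁ sin φ₂) = 52.79853°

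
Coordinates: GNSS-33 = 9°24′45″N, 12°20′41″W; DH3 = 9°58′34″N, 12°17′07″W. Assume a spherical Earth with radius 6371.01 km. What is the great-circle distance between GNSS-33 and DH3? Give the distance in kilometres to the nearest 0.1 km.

GNSS-33: φ = +9.41250°, λ = -12.34472°
DH3: φ = +9.97611°, λ = -12.28528°
Δφ = 0.5636°,  Δλ = 0.0594°
a = sin²(Δφ/2) + cos φ₁ cos φ₂ sin²(Δλ/2) = 0.000024
c = 2·arcsin(√a) = 0.009890 rad = 0.5666°
d = R·c = 6371.01 × 0.009890 = 63.0 km

63.0 km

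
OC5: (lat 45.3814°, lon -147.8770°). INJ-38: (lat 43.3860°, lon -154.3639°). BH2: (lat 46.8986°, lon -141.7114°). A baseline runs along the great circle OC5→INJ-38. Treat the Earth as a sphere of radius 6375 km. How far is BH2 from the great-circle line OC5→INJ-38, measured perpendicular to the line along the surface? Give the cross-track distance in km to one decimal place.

δ₁₃ = central angle OC5→BH2 = 0.079099 rad  (haversine)
θ₁₃ = bearing OC5→BH2 = 68.242°,  θ₁₂ = bearing OC5→INJ-38 = 249.006°
dₓₜ = R·arcsin(sin δ₁₃ · sin(θ₁₃ − θ₁₂)) = 6375·arcsin(0.07902·sin(-180.764°)) = 6.715 km
|dₓₜ| = 6.715 km

6.7 km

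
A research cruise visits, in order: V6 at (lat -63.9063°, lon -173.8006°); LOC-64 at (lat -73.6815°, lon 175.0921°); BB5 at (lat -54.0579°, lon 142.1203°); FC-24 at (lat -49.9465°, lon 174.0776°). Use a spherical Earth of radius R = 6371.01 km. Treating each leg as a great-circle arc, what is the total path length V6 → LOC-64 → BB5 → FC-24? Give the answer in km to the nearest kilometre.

6026 km

V6→LOC-64: c = 0.183744 rad, d = 1170.64 km
LOC-64→BB5: c = 0.414404 rad, d = 2640.17 km
BB5→FC-24: c = 0.347635 rad, d = 2214.79 km
Total = 1170.64 + 2640.17 + 2214.79 = 6025.59 km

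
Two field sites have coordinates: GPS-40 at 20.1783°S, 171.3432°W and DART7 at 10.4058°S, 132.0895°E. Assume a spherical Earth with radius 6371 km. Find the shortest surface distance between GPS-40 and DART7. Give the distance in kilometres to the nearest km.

Δφ = 9.7725°,  Δλ = -56.5673°
a = sin²(Δφ/2) + cos φ₁ cos φ₂ sin²(Δλ/2) = 0.214530
c = 2·arcsin(√a) = 0.963147 rad = 55.1843°
d = R·c = 6371 × 0.963147 = 6136.2 km

6136 km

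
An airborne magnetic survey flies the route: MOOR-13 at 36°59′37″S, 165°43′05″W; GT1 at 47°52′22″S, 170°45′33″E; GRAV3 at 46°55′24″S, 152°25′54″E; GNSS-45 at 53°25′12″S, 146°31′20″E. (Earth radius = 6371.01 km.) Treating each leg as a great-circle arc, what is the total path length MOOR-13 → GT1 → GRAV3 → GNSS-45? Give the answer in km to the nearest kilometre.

MOOR-13: φ = -36.99361°, λ = -165.71806°
GT1: φ = -47.87278°, λ = +170.75917°
GRAV3: φ = -46.92333°, λ = +152.43167°
GNSS-45: φ = -53.42000°, λ = +146.52222°
MOOR-13→GT1: c = 0.355401 rad, d = 2264.26 km
GT1→GRAV3: c = 0.216645 rad, d = 1380.25 km
GRAV3→GNSS-45: c = 0.131124 rad, d = 835.40 km
Total = 2264.26 + 1380.25 + 835.40 = 4479.90 km

4480 km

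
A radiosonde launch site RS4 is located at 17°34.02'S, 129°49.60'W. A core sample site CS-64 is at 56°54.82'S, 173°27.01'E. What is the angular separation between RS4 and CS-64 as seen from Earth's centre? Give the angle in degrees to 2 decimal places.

57.42°

RS4: φ = -17.56700°, λ = -129.82667°
CS-64: φ = -56.91367°, λ = +173.45017°
Δφ = -39.3467°,  Δλ = -56.7232°
a = sin²(Δφ/2) + cos φ₁ cos φ₂ sin²(Δλ/2) = 0.230780
c = 2·arcsin(√a) = 1.002212 rad = 57.4225°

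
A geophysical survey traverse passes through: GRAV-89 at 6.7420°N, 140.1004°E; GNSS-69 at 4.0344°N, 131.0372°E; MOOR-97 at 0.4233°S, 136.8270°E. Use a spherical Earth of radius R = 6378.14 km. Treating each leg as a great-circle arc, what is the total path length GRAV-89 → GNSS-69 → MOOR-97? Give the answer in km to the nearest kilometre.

GRAV-89→GNSS-69: c = 0.164405 rad, d = 1048.60 km
GNSS-69→MOOR-97: c = 0.127472 rad, d = 813.03 km
Total = 1048.60 + 813.03 = 1861.63 km

1862 km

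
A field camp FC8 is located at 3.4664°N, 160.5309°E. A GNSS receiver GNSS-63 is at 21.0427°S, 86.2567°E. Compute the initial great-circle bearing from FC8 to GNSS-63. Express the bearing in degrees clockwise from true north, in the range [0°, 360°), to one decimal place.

247.4°

Δλ = -74.2742°
y = sin Δλ · cos φ₂ = -0.898379
x = cos φ₁ sin φ₂ − sin φ₁ cos φ₂ cos Δλ = -0.373701
θ = atan2(y, x) = -112.5860° → 247.4140° (mod 360°)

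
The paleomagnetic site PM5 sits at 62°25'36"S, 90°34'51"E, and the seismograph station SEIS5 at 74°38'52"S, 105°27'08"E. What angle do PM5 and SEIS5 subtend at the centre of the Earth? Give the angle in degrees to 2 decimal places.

13.29°

PM5: φ = -62.42667°, λ = +90.58083°
SEIS5: φ = -74.64778°, λ = +105.45222°
Δφ = -12.2211°,  Δλ = 14.8714°
a = sin²(Δφ/2) + cos φ₁ cos φ₂ sin²(Δλ/2) = 0.013383
c = 2·arcsin(√a) = 0.231893 rad = 13.2865°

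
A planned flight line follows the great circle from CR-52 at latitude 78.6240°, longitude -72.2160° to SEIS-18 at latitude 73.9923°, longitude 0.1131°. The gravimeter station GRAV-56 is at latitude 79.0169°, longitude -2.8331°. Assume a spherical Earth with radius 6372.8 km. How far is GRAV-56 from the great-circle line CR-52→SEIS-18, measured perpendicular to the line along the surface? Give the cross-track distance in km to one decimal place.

δ₁₃ = central angle CR-52→GRAV-56 = 0.221224 rad  (haversine)
θ₁₃ = bearing CR-52→GRAV-56 = 54.357°,  θ₁₂ = bearing CR-52→SEIS-18 = 67.743°
dₓₜ = R·arcsin(sin δ₁₃ · sin(θ₁₃ − θ₁₂)) = 6372.8·arcsin(0.21942·sin(-13.386°)) = -323.869 km
|dₓₜ| = 323.869 km

323.9 km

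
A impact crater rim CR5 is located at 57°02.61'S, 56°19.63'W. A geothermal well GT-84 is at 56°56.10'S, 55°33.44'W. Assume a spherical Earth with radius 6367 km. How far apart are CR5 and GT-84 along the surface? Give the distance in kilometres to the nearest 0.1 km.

CR5: φ = -57.04350°, λ = -56.32717°
GT-84: φ = -56.93500°, λ = -55.55733°
Δφ = 0.1085°,  Δλ = 0.7698°
a = sin²(Δφ/2) + cos φ₁ cos φ₂ sin²(Δλ/2) = 0.000014
c = 2·arcsin(√a) = 0.007561 rad = 0.4332°
d = R·c = 6367 × 0.007561 = 48.1 km

48.1 km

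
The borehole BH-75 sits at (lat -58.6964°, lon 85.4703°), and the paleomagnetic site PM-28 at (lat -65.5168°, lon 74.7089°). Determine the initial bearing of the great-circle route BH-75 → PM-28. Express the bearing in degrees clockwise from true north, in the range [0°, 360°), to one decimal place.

211.8°

Δλ = -10.7614°
y = sin Δλ · cos φ₂ = -0.077381
x = cos φ₁ sin φ₂ − sin φ₁ cos φ₂ cos Δλ = -0.124985
θ = atan2(y, x) = -148.2372° → 211.7628° (mod 360°)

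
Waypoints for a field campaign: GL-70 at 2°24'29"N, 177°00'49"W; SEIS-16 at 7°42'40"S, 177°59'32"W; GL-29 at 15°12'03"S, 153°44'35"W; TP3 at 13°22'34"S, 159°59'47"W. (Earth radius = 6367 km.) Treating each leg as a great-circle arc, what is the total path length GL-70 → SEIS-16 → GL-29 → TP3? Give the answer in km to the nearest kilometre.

GL-70: φ = +2.40806°, λ = -177.01361°
SEIS-16: φ = -7.71111°, λ = -177.99222°
GL-29: φ = -15.20083°, λ = -153.74306°
TP3: φ = -13.37611°, λ = -159.99639°
GL-70→SEIS-16: c = 0.177433 rad, d = 1129.71 km
SEIS-16→GL-29: c = 0.434470 rad, d = 2766.27 km
GL-29→TP3: c = 0.110448 rad, d = 703.22 km
Total = 1129.71 + 2766.27 + 703.22 = 4599.21 km

4599 km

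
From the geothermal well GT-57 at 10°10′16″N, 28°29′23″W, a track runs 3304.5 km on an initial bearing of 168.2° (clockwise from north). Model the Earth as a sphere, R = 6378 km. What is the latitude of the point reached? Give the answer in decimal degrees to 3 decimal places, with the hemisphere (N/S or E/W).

GT-57: φ = +10.17111°, λ = -28.48972°
δ = d/R = 3304.5/6378 = 0.518109 rad
φ₂ = arcsin(sin φ₁ cos δ + cos φ₁ sin δ cos θ)
   = arcsin(0.17659·0.86876 + 0.98428·0.49524·-0.97887) = -18.88937°
λ₂ = λ₁ + atan2(sin θ sin δ cos φ₁, cos δ − sin φ₁ sin φ₂) = -22.34508°

18.889°S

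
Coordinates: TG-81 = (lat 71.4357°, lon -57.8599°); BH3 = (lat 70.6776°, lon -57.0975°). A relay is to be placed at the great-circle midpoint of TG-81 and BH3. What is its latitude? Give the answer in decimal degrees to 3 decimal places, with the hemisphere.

71.057°N

Bx = cos φ₂ cos Δλ = 0.330854,  By = cos φ₂ sin Δλ = 0.004403
φₘ = atan2(sin φ₁ + sin φ₂, √((cos φ₁ + Bx)² + By²)) = 71.05704°
λₘ = λ₁ + atan2(By, cos φ₁ + Bx) = -57.47135°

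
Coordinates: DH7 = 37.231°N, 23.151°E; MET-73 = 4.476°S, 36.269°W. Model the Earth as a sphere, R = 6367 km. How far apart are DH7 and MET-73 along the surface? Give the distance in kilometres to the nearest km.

7680 km

Δφ = -41.7070°,  Δλ = -59.4200°
a = sin²(Δφ/2) + cos φ₁ cos φ₂ sin²(Δλ/2) = 0.321696
c = 2·arcsin(√a) = 1.206162 rad = 69.1080°
d = R·c = 6367 × 1.206162 = 7679.6 km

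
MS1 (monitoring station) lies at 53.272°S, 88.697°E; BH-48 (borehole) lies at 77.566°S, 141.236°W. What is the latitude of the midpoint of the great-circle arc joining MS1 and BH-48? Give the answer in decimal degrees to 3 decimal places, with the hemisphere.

Bx = cos φ₂ cos Δλ = -0.138595,  By = cos φ₂ sin Δλ = 0.164779
φₘ = atan2(sin φ₁ + sin φ₂, √((cos φ₁ + Bx)² + By²)) = -74.65008°
λₘ = λ₁ + atan2(By, cos φ₁ + Bx) = 108.42814°

74.650°S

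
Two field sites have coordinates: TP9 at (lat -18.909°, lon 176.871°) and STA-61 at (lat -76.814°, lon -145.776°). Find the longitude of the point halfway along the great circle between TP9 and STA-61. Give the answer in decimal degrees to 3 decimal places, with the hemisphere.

176.130°W

Bx = cos φ₂ cos Δλ = 0.181330,  By = cos φ₂ sin Δλ = 0.138402
φₘ = atan2(sin φ₁ + sin φ₂, √((cos φ₁ + Bx)² + By²)) = -48.80558°
λₘ = λ₁ + atan2(By, cos φ₁ + Bx) = -176.13007°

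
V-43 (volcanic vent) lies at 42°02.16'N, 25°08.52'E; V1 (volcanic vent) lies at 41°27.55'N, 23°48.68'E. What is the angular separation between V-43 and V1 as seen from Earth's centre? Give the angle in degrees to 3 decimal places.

V-43: φ = +42.03600°, λ = +25.14200°
V1: φ = +41.45917°, λ = +23.81133°
Δφ = -0.5768°,  Δλ = -1.3307°
a = sin²(Δφ/2) + cos φ₁ cos φ₂ sin²(Δλ/2) = 0.000100
c = 2·arcsin(√a) = 0.020040 rad = 1.1482°

1.148°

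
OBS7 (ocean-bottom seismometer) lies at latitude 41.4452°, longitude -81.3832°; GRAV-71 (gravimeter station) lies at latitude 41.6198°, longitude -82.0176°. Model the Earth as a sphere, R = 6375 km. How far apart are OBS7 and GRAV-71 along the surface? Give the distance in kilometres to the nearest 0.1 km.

56.3 km

Δφ = 0.1746°,  Δλ = -0.6344°
a = sin²(Δφ/2) + cos φ₁ cos φ₂ sin²(Δλ/2) = 0.000019
c = 2·arcsin(√a) = 0.008831 rad = 0.5060°
d = R·c = 6375 × 0.008831 = 56.3 km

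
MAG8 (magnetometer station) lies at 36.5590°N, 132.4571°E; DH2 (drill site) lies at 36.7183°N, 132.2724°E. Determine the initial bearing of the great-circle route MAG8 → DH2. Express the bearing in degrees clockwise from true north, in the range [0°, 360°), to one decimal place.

317.1°

Δλ = -0.1847°
y = sin Δλ · cos φ₂ = -0.002584
x = cos φ₁ sin φ₂ − sin φ₁ cos φ₂ cos Δλ = 0.002783
θ = atan2(y, x) = -42.8788° → 317.1212° (mod 360°)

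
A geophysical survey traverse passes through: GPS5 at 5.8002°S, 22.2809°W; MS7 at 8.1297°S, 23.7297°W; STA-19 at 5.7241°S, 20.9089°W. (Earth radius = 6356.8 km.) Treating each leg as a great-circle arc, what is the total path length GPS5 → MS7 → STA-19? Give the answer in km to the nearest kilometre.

713 km

GPS5→MS7: c = 0.047780 rad, d = 303.73 km
MS7→STA-19: c = 0.064428 rad, d = 409.56 km
Total = 303.73 + 409.56 = 713.28 km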